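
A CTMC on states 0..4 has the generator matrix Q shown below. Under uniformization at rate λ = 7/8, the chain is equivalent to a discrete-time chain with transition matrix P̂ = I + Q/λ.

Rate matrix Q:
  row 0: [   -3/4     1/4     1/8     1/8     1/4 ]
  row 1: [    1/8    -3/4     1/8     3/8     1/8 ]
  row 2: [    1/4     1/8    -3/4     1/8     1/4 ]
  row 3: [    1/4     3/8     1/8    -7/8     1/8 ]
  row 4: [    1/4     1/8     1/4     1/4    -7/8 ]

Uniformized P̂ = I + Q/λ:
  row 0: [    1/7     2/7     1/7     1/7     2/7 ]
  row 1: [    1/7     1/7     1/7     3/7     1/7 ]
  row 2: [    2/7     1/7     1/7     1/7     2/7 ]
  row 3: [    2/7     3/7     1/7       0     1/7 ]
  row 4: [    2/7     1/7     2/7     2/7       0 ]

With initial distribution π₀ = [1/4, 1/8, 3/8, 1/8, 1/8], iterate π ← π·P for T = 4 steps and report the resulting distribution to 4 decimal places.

t=0: π = [0.2500, 0.1250, 0.3750, 0.1250, 0.1250]
t=1: π = [0.2321, 0.2143, 0.1607, 0.1786, 0.2143]
t=2: π = [0.2219, 0.2270, 0.1735, 0.2092, 0.1684]
t=3: π = [0.2216, 0.2343, 0.1669, 0.2019, 0.1753]
t=4: π = [0.2206, 0.2322, 0.1679, 0.2060, 0.1733]

π = [0.2206, 0.2322, 0.1679, 0.2060, 0.1733]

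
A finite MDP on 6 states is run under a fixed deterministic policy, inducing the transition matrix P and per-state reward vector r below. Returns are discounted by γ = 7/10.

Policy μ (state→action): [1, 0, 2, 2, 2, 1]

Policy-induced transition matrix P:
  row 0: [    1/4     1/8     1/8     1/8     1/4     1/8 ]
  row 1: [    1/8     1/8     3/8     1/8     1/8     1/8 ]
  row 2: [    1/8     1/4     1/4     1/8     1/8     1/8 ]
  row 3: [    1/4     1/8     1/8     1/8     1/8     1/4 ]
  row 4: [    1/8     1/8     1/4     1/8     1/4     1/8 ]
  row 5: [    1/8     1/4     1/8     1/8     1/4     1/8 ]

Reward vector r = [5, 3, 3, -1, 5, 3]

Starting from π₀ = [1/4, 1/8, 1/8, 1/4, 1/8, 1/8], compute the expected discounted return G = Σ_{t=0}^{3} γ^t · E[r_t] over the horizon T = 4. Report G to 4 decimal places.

G = 7.6947

t=0: π = [0.2500, 0.1250, 0.1250, 0.2500, 0.1250, 0.1250], E[r] = 2.7500, γ^t·E[r] = 2.750000, running G = 2.750000
t=1: π = [0.1875, 0.1563, 0.1875, 0.1250, 0.1875, 0.1563], E[r] = 3.2500, γ^t·E[r] = 2.275000, running G = 5.025000
t=2: π = [0.1641, 0.1680, 0.2109, 0.1250, 0.1914, 0.1406], E[r] = 3.2109, γ^t·E[r] = 1.573359, running G = 6.598359
t=3: π = [0.1611, 0.1689, 0.2173, 0.1250, 0.1870, 0.1406], E[r] = 3.1963, γ^t·E[r] = 1.096327, running G = 7.694687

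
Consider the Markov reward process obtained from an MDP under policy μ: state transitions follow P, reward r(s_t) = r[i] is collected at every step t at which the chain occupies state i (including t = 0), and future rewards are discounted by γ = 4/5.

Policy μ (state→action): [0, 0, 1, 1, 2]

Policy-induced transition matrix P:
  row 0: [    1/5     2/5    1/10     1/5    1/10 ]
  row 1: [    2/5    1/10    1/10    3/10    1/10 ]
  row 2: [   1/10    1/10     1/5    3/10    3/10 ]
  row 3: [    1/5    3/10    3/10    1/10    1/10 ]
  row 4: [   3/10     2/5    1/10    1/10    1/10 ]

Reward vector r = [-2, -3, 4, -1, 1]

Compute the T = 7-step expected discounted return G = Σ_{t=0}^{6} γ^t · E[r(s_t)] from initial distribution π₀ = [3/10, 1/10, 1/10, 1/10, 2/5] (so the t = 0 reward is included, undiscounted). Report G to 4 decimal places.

G = -2.5855

t=0: π = [0.3000, 0.1000, 0.1000, 0.1000, 0.4000], E[r] = -0.2000, γ^t·E[r] = -0.200000, running G = -0.200000
t=1: π = [0.2500, 0.3300, 0.1300, 0.1700, 0.1200], E[r] = -1.0200, γ^t·E[r] = -0.816000, running G = -1.016000
t=2: π = [0.2650, 0.2450, 0.1470, 0.2170, 0.1260], E[r] = -0.7680, γ^t·E[r] = -0.491520, running G = -1.507520
t=3: π = [0.2469, 0.2607, 0.1581, 0.2049, 0.1294], E[r] = -0.7190, γ^t·E[r] = -0.368128, running G = -1.875648
t=4: π = [0.2493, 0.2539, 0.1568, 0.2085, 0.1316], E[r] = -0.7098, γ^t·E[r] = -0.290742, running G = -2.166390
t=5: π = [0.2483, 0.2560, 0.1574, 0.2071, 0.1314], E[r] = -0.7106, γ^t·E[r] = -0.232853, running G = -2.399243
t=6: π = [0.2486, 0.2553, 0.1571, 0.2075, 0.1315], E[r] = -0.7105, γ^t·E[r] = -0.186251, running G = -2.585494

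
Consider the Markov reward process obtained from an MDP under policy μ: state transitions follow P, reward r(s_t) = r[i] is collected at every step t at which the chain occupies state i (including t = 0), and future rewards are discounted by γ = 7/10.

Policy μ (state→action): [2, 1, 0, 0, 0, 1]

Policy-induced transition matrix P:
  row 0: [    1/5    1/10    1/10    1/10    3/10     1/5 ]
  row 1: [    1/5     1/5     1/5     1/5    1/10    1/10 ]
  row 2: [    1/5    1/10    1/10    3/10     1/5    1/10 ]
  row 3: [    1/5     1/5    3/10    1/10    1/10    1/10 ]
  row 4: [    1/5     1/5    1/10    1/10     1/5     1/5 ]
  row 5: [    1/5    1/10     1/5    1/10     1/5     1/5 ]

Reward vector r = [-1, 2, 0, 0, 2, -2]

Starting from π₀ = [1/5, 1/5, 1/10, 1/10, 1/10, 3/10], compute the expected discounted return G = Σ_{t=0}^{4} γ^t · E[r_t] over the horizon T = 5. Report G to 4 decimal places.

G = 0.0789

t=0: π = [0.2000, 0.2000, 0.1000, 0.1000, 0.1000, 0.3000], E[r] = -0.2000, γ^t·E[r] = -0.200000, running G = -0.200000
t=1: π = [0.2000, 0.1400, 0.1700, 0.1400, 0.1900, 0.1600], E[r] = 0.1400, γ^t·E[r] = 0.098000, running G = -0.102000
t=2: π = [0.2000, 0.1470, 0.1580, 0.1480, 0.1920, 0.1550], E[r] = 0.1680, γ^t·E[r] = 0.082320, running G = -0.019680
t=3: π = [0.2000, 0.1487, 0.1598, 0.1463, 0.1905, 0.1547], E[r] = 0.1690, γ^t·E[r] = 0.057967, running G = 0.038287
t=4: π = [0.2000, 0.1486, 0.1596, 0.1468, 0.1905, 0.1545], E[r] = 0.1691, γ^t·E[r] = 0.040591, running G = 0.078878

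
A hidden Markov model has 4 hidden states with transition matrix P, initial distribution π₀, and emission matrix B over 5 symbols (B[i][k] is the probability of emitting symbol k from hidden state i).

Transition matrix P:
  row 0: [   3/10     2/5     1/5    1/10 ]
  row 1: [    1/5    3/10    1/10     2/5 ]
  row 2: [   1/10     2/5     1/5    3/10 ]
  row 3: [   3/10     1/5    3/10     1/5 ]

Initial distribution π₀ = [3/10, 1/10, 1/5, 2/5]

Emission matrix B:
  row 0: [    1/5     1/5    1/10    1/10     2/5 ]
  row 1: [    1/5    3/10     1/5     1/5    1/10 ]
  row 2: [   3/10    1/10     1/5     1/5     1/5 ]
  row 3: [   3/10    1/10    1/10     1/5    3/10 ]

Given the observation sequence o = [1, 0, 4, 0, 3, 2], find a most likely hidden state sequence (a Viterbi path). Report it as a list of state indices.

path = [0, 1, 3, 2, 1, 1]

t=0: δ = [6.000e-02, 3.000e-02, 2.000e-02, 4.000e-02]  (obs o_0=1)
t=1: δ = [3.600e-03, 4.800e-03, 3.600e-03, 3.600e-03]  ψ = [0, 0, 0, 1]  (obs o_1=0)
t=2: δ = [4.320e-04, 1.440e-04, 2.160e-04, 5.760e-04]  ψ = [0, 0, 3, 1]  (obs o_2=4)
t=3: δ = [3.456e-05, 3.456e-05, 5.184e-05, 3.456e-05]  ψ = [3, 0, 3, 3]  (obs o_3=0)
t=4: δ = [1.037e-06, 4.147e-06, 2.074e-06, 3.110e-06]  ψ = [0, 2, 2, 2]  (obs o_4=3)
t=5: δ = [9.331e-08, 2.488e-07, 1.866e-07, 1.659e-07]  ψ = [3, 1, 3, 1]  (obs o_5=2)
backtrack: best end state = 1; path = [0, 1, 3, 2, 1, 1]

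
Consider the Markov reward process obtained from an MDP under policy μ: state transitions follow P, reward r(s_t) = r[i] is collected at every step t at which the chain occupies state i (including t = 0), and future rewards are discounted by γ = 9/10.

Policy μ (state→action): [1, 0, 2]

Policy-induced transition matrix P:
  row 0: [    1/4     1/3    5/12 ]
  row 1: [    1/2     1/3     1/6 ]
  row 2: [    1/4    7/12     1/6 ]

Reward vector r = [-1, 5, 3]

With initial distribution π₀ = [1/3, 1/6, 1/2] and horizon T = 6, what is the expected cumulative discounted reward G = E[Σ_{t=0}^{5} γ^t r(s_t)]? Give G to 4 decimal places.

G = 11.0987

t=0: π = [0.3333, 0.1667, 0.5000], E[r] = 2.0000, γ^t·E[r] = 2.000000, running G = 2.000000
t=1: π = [0.2917, 0.4583, 0.2500], E[r] = 2.7500, γ^t·E[r] = 2.475000, running G = 4.475000
t=2: π = [0.3646, 0.3958, 0.2396], E[r] = 2.3333, γ^t·E[r] = 1.890000, running G = 6.365000
t=3: π = [0.3490, 0.3932, 0.2578], E[r] = 2.3906, γ^t·E[r] = 1.742766, running G = 8.107766
t=4: π = [0.3483, 0.3978, 0.2539], E[r] = 2.4023, γ^t·E[r] = 1.576178, running G = 9.683943
t=5: π = [0.3494, 0.3968, 0.2537], E[r] = 2.3958, γ^t·E[r] = 1.414716, running G = 11.098659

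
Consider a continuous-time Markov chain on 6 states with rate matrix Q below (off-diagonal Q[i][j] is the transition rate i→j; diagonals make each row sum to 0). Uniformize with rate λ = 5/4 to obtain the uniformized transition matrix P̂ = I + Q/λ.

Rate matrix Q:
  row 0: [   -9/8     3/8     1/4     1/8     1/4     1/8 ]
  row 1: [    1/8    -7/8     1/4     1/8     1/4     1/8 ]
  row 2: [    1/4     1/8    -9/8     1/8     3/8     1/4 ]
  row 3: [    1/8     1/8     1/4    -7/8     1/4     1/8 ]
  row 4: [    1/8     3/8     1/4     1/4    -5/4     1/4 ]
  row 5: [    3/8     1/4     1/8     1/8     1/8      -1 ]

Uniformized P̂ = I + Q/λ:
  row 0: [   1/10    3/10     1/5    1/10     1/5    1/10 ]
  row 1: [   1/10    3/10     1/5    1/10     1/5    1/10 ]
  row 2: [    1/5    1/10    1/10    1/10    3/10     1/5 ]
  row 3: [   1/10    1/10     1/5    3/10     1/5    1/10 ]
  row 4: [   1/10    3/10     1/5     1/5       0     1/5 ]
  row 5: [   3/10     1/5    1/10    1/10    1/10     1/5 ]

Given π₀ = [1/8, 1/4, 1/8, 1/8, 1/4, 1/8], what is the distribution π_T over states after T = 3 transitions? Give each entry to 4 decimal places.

t=0: π = [0.1250, 0.2500, 0.1250, 0.1250, 0.2500, 0.1250]
t=1: π = [0.1375, 0.2375, 0.1750, 0.1500, 0.1500, 0.1500]
t=2: π = [0.1475, 0.2200, 0.1675, 0.1450, 0.1725, 0.1475]
t=3: π = [0.1463, 0.2228, 0.1685, 0.1463, 0.1675, 0.1488]

π = [0.1463, 0.2228, 0.1685, 0.1463, 0.1675, 0.1488]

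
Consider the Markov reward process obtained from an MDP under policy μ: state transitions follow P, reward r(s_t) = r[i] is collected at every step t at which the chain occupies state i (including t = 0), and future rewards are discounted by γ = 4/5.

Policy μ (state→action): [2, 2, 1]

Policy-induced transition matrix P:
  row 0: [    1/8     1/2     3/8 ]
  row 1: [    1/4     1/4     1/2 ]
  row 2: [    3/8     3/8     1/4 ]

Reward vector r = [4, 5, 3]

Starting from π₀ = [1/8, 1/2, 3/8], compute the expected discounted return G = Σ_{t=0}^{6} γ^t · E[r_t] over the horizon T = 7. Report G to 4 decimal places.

G = 15.8642

t=0: π = [0.1250, 0.5000, 0.3750], E[r] = 4.1250, γ^t·E[r] = 4.125000, running G = 4.125000
t=1: π = [0.2813, 0.3281, 0.3906], E[r] = 3.9375, γ^t·E[r] = 3.150000, running G = 7.275000
t=2: π = [0.2637, 0.3691, 0.3672], E[r] = 4.0020, γ^t·E[r] = 2.561250, running G = 9.836250
t=3: π = [0.2629, 0.3618, 0.3752], E[r] = 3.9866, γ^t·E[r] = 2.041125, running G = 11.877375
t=4: π = [0.2640, 0.3626, 0.3733], E[r] = 3.9893, γ^t·E[r] = 1.634025, running G = 13.511400
t=5: π = [0.2637, 0.3627, 0.3737], E[r] = 3.9890, γ^t·E[r] = 1.307119, running G = 14.818519
t=6: π = [0.2638, 0.3626, 0.3736], E[r] = 3.9890, γ^t·E[r] = 1.045692, running G = 15.864210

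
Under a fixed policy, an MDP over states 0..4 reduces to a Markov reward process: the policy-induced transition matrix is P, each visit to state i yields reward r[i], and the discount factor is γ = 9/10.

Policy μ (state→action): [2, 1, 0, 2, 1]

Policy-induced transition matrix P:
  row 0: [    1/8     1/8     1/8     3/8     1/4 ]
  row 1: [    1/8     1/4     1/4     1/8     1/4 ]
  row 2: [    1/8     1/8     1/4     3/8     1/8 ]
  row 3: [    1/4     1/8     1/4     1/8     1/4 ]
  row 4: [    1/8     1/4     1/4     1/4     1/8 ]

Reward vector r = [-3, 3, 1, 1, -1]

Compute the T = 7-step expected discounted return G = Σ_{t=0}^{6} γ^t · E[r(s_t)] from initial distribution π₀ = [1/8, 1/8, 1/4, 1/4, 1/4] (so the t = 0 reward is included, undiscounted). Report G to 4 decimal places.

t=0: π = [0.1250, 0.1250, 0.2500, 0.2500, 0.2500], E[r] = 0.2500, γ^t·E[r] = 0.250000, running G = 0.250000
t=1: π = [0.1563, 0.1719, 0.2344, 0.2500, 0.1875], E[r] = 0.3438, γ^t·E[r] = 0.309375, running G = 0.559375
t=2: π = [0.1563, 0.1699, 0.2305, 0.2461, 0.1973], E[r] = 0.3203, γ^t·E[r] = 0.259453, running G = 0.818828
t=3: π = [0.1558, 0.1709, 0.2305, 0.2463, 0.1965], E[r] = 0.3257, γ^t·E[r] = 0.237423, running G = 1.056251
t=4: π = [0.1558, 0.1709, 0.2305, 0.2461, 0.1966], E[r] = 0.3254, γ^t·E[r] = 0.213521, running G = 1.269772
t=5: π = [0.1558, 0.1709, 0.2305, 0.2462, 0.1966], E[r] = 0.3256, γ^t·E[r] = 0.192272, running G = 1.462045
t=6: π = [0.1558, 0.1709, 0.2305, 0.2461, 0.1966], E[r] = 0.3256, γ^t·E[r] = 0.173032, running G = 1.635077

G = 1.6351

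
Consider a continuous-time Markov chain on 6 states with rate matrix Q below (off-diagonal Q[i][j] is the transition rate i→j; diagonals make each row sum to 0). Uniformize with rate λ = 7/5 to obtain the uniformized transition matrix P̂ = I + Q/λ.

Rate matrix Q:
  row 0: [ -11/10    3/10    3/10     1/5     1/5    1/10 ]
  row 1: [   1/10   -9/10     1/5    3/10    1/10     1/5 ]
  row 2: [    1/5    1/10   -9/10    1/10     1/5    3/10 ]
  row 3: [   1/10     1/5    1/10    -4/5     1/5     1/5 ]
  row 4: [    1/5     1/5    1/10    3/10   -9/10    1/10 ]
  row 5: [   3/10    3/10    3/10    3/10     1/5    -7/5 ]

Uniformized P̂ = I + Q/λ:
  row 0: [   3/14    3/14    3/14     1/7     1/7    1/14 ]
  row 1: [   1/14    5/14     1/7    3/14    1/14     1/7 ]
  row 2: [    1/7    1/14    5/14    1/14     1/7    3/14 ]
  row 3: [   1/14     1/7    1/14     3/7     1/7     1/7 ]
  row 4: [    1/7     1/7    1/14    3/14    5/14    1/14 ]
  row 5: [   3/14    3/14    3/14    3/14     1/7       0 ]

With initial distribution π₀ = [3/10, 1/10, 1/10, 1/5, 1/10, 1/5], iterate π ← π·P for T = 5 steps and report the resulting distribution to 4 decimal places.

t=0: π = [0.3000, 0.1000, 0.1000, 0.2000, 0.1000, 0.2000]
t=1: π = [0.1571, 0.1929, 0.1786, 0.2214, 0.1571, 0.0929]
t=2: π = [0.1311, 0.1893, 0.1719, 0.2250, 0.1628, 0.1199]
t=3: π = [0.1312, 0.1891, 0.1699, 0.2286, 0.1642, 0.1170]
t=4: π = [0.1308, 0.1890, 0.1689, 0.2296, 0.1645, 0.1172]
t=5: π = [0.1307, 0.1890, 0.1686, 0.2300, 0.1646, 0.1171]

π = [0.1307, 0.1890, 0.1686, 0.2300, 0.1646, 0.1171]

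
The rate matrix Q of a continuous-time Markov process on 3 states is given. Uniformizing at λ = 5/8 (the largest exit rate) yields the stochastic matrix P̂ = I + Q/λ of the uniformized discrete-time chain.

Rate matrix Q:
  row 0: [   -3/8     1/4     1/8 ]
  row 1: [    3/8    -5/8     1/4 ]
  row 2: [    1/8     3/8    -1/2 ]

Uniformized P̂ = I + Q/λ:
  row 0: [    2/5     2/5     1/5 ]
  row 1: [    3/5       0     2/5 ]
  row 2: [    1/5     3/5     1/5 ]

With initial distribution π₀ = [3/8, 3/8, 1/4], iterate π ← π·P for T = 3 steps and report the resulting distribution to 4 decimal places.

t=0: π = [0.3750, 0.3750, 0.2500]
t=1: π = [0.4250, 0.3000, 0.2750]
t=2: π = [0.4050, 0.3350, 0.2600]
t=3: π = [0.4150, 0.3180, 0.2670]

π = [0.4150, 0.3180, 0.2670]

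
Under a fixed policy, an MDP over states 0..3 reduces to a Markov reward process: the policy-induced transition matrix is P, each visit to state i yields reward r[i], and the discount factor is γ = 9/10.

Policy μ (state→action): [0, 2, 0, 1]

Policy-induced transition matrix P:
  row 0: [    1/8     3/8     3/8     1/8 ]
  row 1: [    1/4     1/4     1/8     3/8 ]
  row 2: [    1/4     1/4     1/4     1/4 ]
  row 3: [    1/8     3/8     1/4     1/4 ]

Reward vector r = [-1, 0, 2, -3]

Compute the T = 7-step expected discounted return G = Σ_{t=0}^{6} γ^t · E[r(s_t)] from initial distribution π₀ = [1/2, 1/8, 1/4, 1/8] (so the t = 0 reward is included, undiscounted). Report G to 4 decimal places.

G = -2.2700

t=0: π = [0.5000, 0.1250, 0.2500, 0.1250], E[r] = -0.3750, γ^t·E[r] = -0.375000, running G = -0.375000
t=1: π = [0.1719, 0.3281, 0.2969, 0.2031], E[r] = -0.1875, γ^t·E[r] = -0.168750, running G = -0.543750
t=2: π = [0.2031, 0.2969, 0.2305, 0.2695], E[r] = -0.5508, γ^t·E[r] = -0.446133, running G = -0.989883
t=3: π = [0.1909, 0.3091, 0.2383, 0.2617], E[r] = -0.4995, γ^t·E[r] = -0.364144, running G = -1.354027
t=4: π = [0.1934, 0.3066, 0.2352, 0.2648], E[r] = -0.5173, γ^t·E[r] = -0.339383, running G = -1.693410
t=5: π = [0.1927, 0.3073, 0.2359, 0.2641], E[r] = -0.5135, γ^t·E[r] = -0.303187, running G = -1.996597
t=6: π = [0.1929, 0.3071, 0.2357, 0.2643], E[r] = -0.5145, γ^t·E[r] = -0.273418, running G = -2.270015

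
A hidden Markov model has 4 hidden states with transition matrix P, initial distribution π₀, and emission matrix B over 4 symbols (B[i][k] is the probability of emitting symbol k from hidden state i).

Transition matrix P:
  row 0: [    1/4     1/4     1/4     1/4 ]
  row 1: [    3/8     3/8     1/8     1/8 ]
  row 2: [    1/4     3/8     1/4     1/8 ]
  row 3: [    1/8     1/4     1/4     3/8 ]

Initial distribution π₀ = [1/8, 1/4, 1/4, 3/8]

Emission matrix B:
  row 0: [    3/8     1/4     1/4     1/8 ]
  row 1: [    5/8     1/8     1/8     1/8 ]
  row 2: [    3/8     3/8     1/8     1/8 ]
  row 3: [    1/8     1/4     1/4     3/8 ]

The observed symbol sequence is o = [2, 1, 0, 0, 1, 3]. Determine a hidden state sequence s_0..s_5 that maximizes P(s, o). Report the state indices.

t=0: δ = [3.125e-02, 3.125e-02, 3.125e-02, 9.375e-02]  (obs o_0=2)
t=1: δ = [2.930e-03, 2.930e-03, 8.789e-03, 8.789e-03]  ψ = [1, 3, 3, 3]  (obs o_1=1)
t=2: δ = [8.240e-04, 2.060e-03, 8.240e-04, 4.120e-04]  ψ = [2, 2, 2, 3]  (obs o_2=0)
t=3: δ = [2.897e-04, 4.828e-04, 9.656e-05, 3.219e-05]  ψ = [1, 1, 1, 1]  (obs o_3=0)
t=4: δ = [4.526e-05, 2.263e-05, 2.716e-05, 1.810e-05]  ψ = [1, 1, 0, 0]  (obs o_4=1)
t=5: δ = [1.414e-06, 1.414e-06, 1.414e-06, 4.243e-06]  ψ = [0, 0, 0, 0]  (obs o_5=3)
backtrack: best end state = 3; path = [3, 2, 1, 1, 0, 3]

path = [3, 2, 1, 1, 0, 3]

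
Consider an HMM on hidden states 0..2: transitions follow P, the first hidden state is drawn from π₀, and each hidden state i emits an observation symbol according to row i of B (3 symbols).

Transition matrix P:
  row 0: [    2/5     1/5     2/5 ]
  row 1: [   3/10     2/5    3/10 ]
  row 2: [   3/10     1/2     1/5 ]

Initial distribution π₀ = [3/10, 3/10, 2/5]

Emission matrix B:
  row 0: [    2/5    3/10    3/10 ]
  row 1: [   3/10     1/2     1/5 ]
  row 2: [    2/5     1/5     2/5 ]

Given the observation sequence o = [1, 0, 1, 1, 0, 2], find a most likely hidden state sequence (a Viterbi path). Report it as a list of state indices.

path = [1, 2, 1, 1, 0, 2]

t=0: δ = [9.000e-02, 1.500e-01, 8.000e-02]  (obs o_0=1)
t=1: δ = [1.800e-02, 1.800e-02, 1.800e-02]  ψ = [1, 1, 1]  (obs o_1=0)
t=2: δ = [2.160e-03, 4.500e-03, 1.440e-03]  ψ = [0, 2, 0]  (obs o_2=1)
t=3: δ = [4.050e-04, 9.000e-04, 2.700e-04]  ψ = [1, 1, 1]  (obs o_3=1)
t=4: δ = [1.080e-04, 1.080e-04, 1.080e-04]  ψ = [1, 1, 1]  (obs o_4=0)
t=5: δ = [1.296e-05, 1.080e-05, 1.728e-05]  ψ = [0, 2, 0]  (obs o_5=2)
backtrack: best end state = 2; path = [1, 2, 1, 1, 0, 2]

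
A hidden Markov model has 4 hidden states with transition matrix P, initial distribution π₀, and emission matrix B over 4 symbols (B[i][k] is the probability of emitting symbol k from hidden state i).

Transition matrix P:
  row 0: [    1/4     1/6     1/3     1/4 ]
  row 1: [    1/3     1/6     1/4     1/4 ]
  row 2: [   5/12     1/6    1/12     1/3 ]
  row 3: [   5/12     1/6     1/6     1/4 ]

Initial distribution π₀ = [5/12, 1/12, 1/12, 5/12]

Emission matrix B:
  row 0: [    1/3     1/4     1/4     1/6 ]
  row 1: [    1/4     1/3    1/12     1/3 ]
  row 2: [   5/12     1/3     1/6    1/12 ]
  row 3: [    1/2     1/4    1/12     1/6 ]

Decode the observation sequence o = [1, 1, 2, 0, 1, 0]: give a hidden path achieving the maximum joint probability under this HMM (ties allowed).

t=0: δ = [1.042e-01, 2.778e-02, 2.778e-02, 1.042e-01]  (obs o_0=1)
t=1: δ = [1.085e-02, 5.787e-03, 1.157e-02, 6.510e-03]  ψ = [3, 0, 0, 0]  (obs o_1=1)
t=2: δ = [1.206e-03, 1.608e-04, 6.028e-04, 3.215e-04]  ψ = [2, 2, 0, 2]  (obs o_2=2)
t=3: δ = [1.005e-04, 5.023e-05, 1.674e-04, 1.507e-04]  ψ = [0, 0, 0, 0]  (obs o_3=0)
t=4: δ = [1.744e-05, 9.303e-06, 1.116e-05, 1.395e-05]  ψ = [2, 2, 0, 2]  (obs o_4=1)
t=5: δ = [1.938e-06, 7.268e-07, 2.423e-06, 2.180e-06]  ψ = [3, 0, 0, 0]  (obs o_5=0)
backtrack: best end state = 2; path = [0, 2, 0, 2, 0, 2]

path = [0, 2, 0, 2, 0, 2]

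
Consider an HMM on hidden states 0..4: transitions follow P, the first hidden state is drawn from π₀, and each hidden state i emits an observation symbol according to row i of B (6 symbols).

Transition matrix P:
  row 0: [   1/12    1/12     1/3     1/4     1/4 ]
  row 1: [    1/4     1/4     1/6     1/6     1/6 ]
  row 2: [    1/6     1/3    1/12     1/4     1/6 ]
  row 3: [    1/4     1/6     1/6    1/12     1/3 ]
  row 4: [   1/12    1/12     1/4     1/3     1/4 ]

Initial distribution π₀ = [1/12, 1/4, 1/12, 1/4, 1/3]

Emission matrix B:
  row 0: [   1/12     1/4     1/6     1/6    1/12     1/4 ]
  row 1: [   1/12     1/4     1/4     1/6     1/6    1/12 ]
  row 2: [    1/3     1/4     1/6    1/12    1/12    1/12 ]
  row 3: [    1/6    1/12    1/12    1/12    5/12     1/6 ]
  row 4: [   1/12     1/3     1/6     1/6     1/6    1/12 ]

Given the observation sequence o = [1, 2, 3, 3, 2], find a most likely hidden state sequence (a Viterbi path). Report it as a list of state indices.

path = [4, 2, 1, 1, 1]

t=0: δ = [2.083e-02, 6.250e-02, 2.083e-02, 2.083e-02, 1.111e-01]  (obs o_0=1)
t=1: δ = [2.604e-03, 3.906e-03, 4.630e-03, 3.086e-03, 4.630e-03]  ψ = [1, 1, 4, 4, 4]  (obs o_1=2)
t=2: δ = [1.628e-04, 2.572e-04, 9.645e-05, 1.286e-04, 1.929e-04]  ψ = [1, 2, 4, 4, 4]  (obs o_2=3)
t=3: δ = [1.072e-05, 1.072e-05, 4.521e-06, 5.358e-06, 8.038e-06]  ψ = [1, 1, 0, 4, 4]  (obs o_3=3)
t=4: δ = [4.465e-07, 6.698e-07, 5.954e-07, 2.233e-07, 4.465e-07]  ψ = [1, 1, 0, 0, 0]  (obs o_4=2)
backtrack: best end state = 1; path = [4, 2, 1, 1, 1]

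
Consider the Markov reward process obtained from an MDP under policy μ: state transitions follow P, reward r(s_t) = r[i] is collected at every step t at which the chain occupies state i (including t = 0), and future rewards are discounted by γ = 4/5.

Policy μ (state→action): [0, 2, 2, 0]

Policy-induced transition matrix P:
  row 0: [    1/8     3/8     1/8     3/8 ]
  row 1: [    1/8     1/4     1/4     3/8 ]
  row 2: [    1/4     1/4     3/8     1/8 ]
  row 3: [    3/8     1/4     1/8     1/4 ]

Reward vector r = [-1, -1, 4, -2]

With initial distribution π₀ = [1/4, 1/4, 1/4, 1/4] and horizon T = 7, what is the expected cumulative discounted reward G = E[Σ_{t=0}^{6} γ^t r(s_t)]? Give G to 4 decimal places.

G = -0.6177

t=0: π = [0.2500, 0.2500, 0.2500, 0.2500], E[r] = 0.0000, γ^t·E[r] = 0.000000, running G = 0.000000
t=1: π = [0.2188, 0.2813, 0.2188, 0.2813], E[r] = -0.1875, γ^t·E[r] = -0.150000, running G = -0.150000
t=2: π = [0.2227, 0.2773, 0.2148, 0.2852], E[r] = -0.2109, γ^t·E[r] = -0.135000, running G = -0.285000
t=3: π = [0.2231, 0.2778, 0.2134, 0.2856], E[r] = -0.2188, γ^t·E[r] = -0.112000, running G = -0.397000
t=4: π = [0.2231, 0.2779, 0.2131, 0.2859], E[r] = -0.2206, γ^t·E[r] = -0.090350, running G = -0.487350
t=5: π = [0.2231, 0.2779, 0.2130, 0.2860], E[r] = -0.2210, γ^t·E[r] = -0.072405, running G = -0.559755
t=6: π = [0.2231, 0.2779, 0.2130, 0.2860], E[r] = -0.2211, γ^t·E[r] = -0.057951, running G = -0.617706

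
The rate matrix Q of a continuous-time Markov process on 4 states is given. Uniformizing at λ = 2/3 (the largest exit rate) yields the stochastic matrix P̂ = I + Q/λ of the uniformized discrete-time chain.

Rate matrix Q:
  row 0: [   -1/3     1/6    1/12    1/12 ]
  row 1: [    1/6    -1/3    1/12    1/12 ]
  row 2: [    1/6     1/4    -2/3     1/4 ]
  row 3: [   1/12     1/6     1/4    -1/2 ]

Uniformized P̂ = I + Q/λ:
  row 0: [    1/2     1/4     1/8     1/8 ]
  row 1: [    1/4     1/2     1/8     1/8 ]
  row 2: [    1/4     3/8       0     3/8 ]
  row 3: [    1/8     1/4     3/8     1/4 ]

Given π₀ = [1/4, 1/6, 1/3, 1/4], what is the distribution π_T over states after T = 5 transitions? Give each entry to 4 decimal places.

t=0: π = [0.2500, 0.1667, 0.3333, 0.2500]
t=1: π = [0.2813, 0.3333, 0.1458, 0.2396]
t=2: π = [0.2904, 0.3516, 0.1667, 0.1914]
t=3: π = [0.2987, 0.3587, 0.1520, 0.1906]
t=4: π = [0.3008, 0.3587, 0.1536, 0.1868]
t=5: π = [0.3019, 0.3589, 0.1525, 0.1868]

π = [0.3019, 0.3589, 0.1525, 0.1868]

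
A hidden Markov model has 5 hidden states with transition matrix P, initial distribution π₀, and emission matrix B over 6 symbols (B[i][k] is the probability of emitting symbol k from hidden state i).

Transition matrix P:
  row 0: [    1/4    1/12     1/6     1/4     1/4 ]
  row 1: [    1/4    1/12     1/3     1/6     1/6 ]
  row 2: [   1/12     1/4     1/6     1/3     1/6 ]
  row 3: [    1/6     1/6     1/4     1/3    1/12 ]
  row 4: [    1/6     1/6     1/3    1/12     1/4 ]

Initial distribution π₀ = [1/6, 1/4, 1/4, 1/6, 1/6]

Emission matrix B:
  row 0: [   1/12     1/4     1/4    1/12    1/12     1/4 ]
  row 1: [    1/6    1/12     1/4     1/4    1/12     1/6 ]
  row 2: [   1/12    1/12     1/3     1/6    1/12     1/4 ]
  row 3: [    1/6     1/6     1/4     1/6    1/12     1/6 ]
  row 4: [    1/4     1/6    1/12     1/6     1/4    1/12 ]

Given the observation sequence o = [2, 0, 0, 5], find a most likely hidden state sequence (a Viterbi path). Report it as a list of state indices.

path = [2, 4, 4, 2]

t=0: δ = [4.167e-02, 6.250e-02, 8.333e-02, 4.167e-02, 1.389e-02]  (obs o_0=2)
t=1: δ = [1.302e-03, 3.472e-03, 1.736e-03, 4.630e-03, 3.472e-03]  ψ = [1, 2, 1, 2, 2]  (obs o_1=0)
t=2: δ = [7.234e-05, 1.286e-04, 9.645e-05, 2.572e-04, 2.170e-04]  ψ = [1, 3, 1, 3, 4]  (obs o_2=0)
t=3: δ = [1.072e-05, 7.144e-06, 1.808e-05, 1.429e-05, 4.521e-06]  ψ = [3, 3, 4, 3, 4]  (obs o_3=5)
backtrack: best end state = 2; path = [2, 4, 4, 2]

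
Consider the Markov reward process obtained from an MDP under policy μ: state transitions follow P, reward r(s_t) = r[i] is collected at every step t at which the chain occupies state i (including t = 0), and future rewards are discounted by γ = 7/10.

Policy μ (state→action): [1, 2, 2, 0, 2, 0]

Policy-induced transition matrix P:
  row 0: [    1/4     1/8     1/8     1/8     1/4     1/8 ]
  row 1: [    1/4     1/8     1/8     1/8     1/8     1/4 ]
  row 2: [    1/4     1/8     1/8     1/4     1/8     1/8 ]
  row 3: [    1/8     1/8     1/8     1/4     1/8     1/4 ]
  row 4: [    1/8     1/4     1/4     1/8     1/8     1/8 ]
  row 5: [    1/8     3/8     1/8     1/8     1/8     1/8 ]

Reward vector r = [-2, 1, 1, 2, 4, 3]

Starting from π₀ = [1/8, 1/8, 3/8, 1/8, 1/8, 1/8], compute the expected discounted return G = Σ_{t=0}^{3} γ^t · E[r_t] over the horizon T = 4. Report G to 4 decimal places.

t=0: π = [0.1250, 0.1250, 0.3750, 0.1250, 0.1250, 0.1250], E[r] = 1.3750, γ^t·E[r] = 1.375000, running G = 1.375000
t=1: π = [0.2031, 0.1719, 0.1406, 0.1875, 0.1406, 0.1563], E[r] = 1.3125, γ^t·E[r] = 0.918750, running G = 2.293750
t=2: π = [0.1895, 0.1816, 0.1426, 0.1660, 0.1504, 0.1699], E[r] = 1.3887, γ^t·E[r] = 0.680449, running G = 2.974199
t=3: π = [0.1892, 0.1863, 0.1438, 0.1636, 0.1487, 0.1685], E[r] = 1.3789, γ^t·E[r] = 0.472965, running G = 3.447164

G = 3.4472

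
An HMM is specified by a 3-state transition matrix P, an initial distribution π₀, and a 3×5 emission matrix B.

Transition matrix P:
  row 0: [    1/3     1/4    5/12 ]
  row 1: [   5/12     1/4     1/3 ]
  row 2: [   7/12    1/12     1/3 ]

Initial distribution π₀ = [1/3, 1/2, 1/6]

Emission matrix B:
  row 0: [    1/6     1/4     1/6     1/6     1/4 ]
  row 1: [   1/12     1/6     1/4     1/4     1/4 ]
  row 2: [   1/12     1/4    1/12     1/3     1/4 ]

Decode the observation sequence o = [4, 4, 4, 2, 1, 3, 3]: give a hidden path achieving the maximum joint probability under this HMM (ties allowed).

path = [1, 0, 2, 0, 2, 0, 2]

t=0: δ = [8.333e-02, 1.250e-01, 4.167e-02]  (obs o_0=4)
t=1: δ = [1.302e-02, 7.812e-03, 1.042e-02]  ψ = [1, 1, 1]  (obs o_1=4)
t=2: δ = [1.519e-03, 8.138e-04, 1.356e-03]  ψ = [2, 0, 0]  (obs o_2=4)
t=3: δ = [1.319e-04, 9.494e-05, 5.275e-05]  ψ = [2, 0, 0]  (obs o_3=2)
t=4: δ = [1.099e-05, 5.494e-06, 1.374e-05]  ψ = [0, 0, 0]  (obs o_4=1)
t=5: δ = [1.335e-06, 6.868e-07, 1.526e-06]  ψ = [2, 0, 0]  (obs o_5=3)
t=6: δ = [1.484e-07, 8.347e-08, 1.855e-07]  ψ = [2, 0, 0]  (obs o_6=3)
backtrack: best end state = 2; path = [1, 0, 2, 0, 2, 0, 2]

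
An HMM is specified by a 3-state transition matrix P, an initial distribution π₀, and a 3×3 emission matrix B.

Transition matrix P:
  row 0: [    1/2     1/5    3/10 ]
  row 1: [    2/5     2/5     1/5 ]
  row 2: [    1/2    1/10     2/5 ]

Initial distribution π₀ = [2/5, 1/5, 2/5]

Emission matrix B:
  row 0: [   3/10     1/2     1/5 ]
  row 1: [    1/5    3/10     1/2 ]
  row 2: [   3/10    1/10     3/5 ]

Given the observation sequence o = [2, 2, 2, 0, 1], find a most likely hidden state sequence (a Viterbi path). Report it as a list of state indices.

path = [2, 2, 2, 0, 0]

t=0: δ = [8.000e-02, 1.000e-01, 2.400e-01]  (obs o_0=2)
t=1: δ = [2.400e-02, 2.000e-02, 5.760e-02]  ψ = [2, 1, 2]  (obs o_1=2)
t=2: δ = [5.760e-03, 4.000e-03, 1.382e-02]  ψ = [2, 1, 2]  (obs o_2=2)
t=3: δ = [2.074e-03, 3.200e-04, 1.659e-03]  ψ = [2, 1, 2]  (obs o_3=0)
t=4: δ = [5.184e-04, 1.244e-04, 6.636e-05]  ψ = [0, 0, 2]  (obs o_4=1)
backtrack: best end state = 0; path = [2, 2, 2, 0, 0]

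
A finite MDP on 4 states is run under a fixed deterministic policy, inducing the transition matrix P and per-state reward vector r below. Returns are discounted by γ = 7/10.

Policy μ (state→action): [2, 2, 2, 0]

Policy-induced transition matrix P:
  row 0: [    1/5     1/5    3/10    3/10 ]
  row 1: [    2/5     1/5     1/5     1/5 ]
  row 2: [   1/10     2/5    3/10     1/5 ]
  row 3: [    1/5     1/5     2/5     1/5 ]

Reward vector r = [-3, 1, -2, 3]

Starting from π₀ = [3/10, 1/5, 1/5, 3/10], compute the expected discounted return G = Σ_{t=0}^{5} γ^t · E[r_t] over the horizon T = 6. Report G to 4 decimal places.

G = -0.8532

t=0: π = [0.3000, 0.2000, 0.2000, 0.3000], E[r] = -0.2000, γ^t·E[r] = -0.200000, running G = -0.200000
t=1: π = [0.2200, 0.2400, 0.3100, 0.2300], E[r] = -0.3500, γ^t·E[r] = -0.245000, running G = -0.445000
t=2: π = [0.2170, 0.2620, 0.2990, 0.2220], E[r] = -0.3210, γ^t·E[r] = -0.157290, running G = -0.602290
t=3: π = [0.2225, 0.2598, 0.2960, 0.2217], E[r] = -0.3346, γ^t·E[r] = -0.114768, running G = -0.717058
t=4: π = [0.2224, 0.2592, 0.2962, 0.2223], E[r] = -0.3335, γ^t·E[r] = -0.080076, running G = -0.797134
t=5: π = [0.2222, 0.2592, 0.2963, 0.2222], E[r] = -0.3333, γ^t·E[r] = -0.056022, running G = -0.853156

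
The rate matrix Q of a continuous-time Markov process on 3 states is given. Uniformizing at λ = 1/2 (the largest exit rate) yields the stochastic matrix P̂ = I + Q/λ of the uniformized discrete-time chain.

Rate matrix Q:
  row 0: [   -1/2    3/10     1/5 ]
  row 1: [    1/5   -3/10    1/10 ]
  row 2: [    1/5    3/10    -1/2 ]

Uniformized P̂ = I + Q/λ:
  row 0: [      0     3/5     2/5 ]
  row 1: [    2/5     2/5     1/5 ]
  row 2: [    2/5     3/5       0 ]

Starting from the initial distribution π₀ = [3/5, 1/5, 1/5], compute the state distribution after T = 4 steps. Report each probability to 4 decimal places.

t=0: π = [0.6000, 0.2000, 0.2000]
t=1: π = [0.1600, 0.5600, 0.2800]
t=2: π = [0.3360, 0.4880, 0.1760]
t=3: π = [0.2656, 0.5024, 0.2320]
t=4: π = [0.2938, 0.4995, 0.2067]

π = [0.2938, 0.4995, 0.2067]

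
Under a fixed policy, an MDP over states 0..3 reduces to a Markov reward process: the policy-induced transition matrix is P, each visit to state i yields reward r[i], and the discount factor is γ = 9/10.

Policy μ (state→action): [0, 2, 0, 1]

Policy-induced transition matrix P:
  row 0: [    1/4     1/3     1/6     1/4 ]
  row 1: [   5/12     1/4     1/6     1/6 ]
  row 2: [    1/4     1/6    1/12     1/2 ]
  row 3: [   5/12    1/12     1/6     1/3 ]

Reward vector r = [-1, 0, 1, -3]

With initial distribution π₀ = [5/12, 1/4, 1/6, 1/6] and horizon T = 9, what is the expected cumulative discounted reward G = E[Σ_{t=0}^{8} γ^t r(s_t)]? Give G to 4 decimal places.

t=0: π = [0.4167, 0.2500, 0.1667, 0.1667], E[r] = -0.7500, γ^t·E[r] = -0.750000, running G = -0.750000
t=1: π = [0.3194, 0.2431, 0.1528, 0.2847], E[r] = -1.0208, γ^t·E[r] = -0.918750, running G = -1.668750
t=2: π = [0.3380, 0.2164, 0.1539, 0.2917], E[r] = -1.0590, γ^t·E[r] = -0.857813, running G = -2.526563
t=3: π = [0.3347, 0.2167, 0.1538, 0.2948], E[r] = -1.0651, γ^t·E[r] = -0.776461, running G = -3.303023
t=4: π = [0.3352, 0.2159, 0.1538, 0.2950], E[r] = -1.0663, γ^t·E[r] = -0.699590, running G = -4.002613
t=5: π = [0.3352, 0.2160, 0.1538, 0.2950], E[r] = -1.0664, γ^t·E[r] = -0.629725, running G = -4.632338
t=6: π = [0.3352, 0.2159, 0.1538, 0.2951], E[r] = -1.0665, γ^t·E[r] = -0.566770, running G = -5.199108
t=7: π = [0.3352, 0.2159, 0.1538, 0.2951], E[r] = -1.0665, γ^t·E[r] = -0.510095, running G = -5.709204
t=8: π = [0.3352, 0.2159, 0.1538, 0.2951], E[r] = -1.0665, γ^t·E[r] = -0.459086, running G = -6.168290

G = -6.1683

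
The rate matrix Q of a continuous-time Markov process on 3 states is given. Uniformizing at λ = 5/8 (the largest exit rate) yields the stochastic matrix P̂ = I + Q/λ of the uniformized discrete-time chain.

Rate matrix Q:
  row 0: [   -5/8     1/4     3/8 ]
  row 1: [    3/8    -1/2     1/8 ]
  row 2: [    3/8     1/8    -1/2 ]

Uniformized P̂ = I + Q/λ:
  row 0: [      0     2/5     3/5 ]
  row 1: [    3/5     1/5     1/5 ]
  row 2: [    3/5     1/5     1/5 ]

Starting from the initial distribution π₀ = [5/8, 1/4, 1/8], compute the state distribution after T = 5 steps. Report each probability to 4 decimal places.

t=0: π = [0.6250, 0.2500, 0.1250]
t=1: π = [0.2250, 0.3250, 0.4500]
t=2: π = [0.4650, 0.2450, 0.2900]
t=3: π = [0.3210, 0.2930, 0.3860]
t=4: π = [0.4074, 0.2642, 0.3284]
t=5: π = [0.3556, 0.2815, 0.3630]

π = [0.3556, 0.2815, 0.3630]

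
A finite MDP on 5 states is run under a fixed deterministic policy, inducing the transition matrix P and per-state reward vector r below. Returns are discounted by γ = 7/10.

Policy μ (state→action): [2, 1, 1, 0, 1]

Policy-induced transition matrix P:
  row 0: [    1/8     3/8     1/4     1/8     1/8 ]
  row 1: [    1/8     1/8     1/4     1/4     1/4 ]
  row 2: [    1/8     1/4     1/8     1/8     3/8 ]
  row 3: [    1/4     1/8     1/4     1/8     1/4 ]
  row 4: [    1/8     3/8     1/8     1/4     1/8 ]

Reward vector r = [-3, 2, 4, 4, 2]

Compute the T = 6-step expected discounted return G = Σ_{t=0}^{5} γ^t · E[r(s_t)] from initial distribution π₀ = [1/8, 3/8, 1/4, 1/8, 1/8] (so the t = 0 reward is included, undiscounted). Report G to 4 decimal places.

G = 6.0847

t=0: π = [0.1250, 0.3750, 0.2500, 0.1250, 0.1250], E[r] = 2.1250, γ^t·E[r] = 2.125000, running G = 2.125000
t=1: π = [0.1406, 0.2188, 0.2031, 0.1875, 0.2500], E[r] = 2.0781, γ^t·E[r] = 1.454688, running G = 3.579688
t=2: π = [0.1484, 0.2480, 0.1934, 0.1836, 0.2266], E[r] = 2.0117, γ^t·E[r] = 0.985742, running G = 4.565430
t=3: π = [0.1479, 0.2429, 0.1975, 0.1843, 0.2273], E[r] = 2.0239, γ^t·E[r] = 0.694207, running G = 5.259636
t=4: π = [0.1480, 0.2435, 0.1969, 0.1838, 0.2278], E[r] = 2.0211, γ^t·E[r] = 0.485278, running G = 5.744914
t=5: π = [0.1480, 0.2436, 0.1969, 0.1839, 0.2276], E[r] = 2.0218, γ^t·E[r] = 0.339802, running G = 6.084716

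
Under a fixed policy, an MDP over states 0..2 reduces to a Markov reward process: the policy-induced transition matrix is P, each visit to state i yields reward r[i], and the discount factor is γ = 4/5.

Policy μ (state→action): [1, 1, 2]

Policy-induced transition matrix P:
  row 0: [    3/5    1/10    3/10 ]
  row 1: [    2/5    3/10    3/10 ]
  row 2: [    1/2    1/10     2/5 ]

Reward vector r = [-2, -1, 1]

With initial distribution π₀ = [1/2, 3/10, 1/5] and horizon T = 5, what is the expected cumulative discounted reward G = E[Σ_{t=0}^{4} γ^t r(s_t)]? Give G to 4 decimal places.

G = -3.1679

t=0: π = [0.5000, 0.3000, 0.2000], E[r] = -1.1000, γ^t·E[r] = -1.100000, running G = -1.100000
t=1: π = [0.5200, 0.1600, 0.3200], E[r] = -0.8800, γ^t·E[r] = -0.704000, running G = -1.804000
t=2: π = [0.5360, 0.1320, 0.3320], E[r] = -0.8720, γ^t·E[r] = -0.558080, running G = -2.362080
t=3: π = [0.5404, 0.1264, 0.3332], E[r] = -0.8740, γ^t·E[r] = -0.447488, running G = -2.809568
t=4: π = [0.5414, 0.1253, 0.3333], E[r] = -0.8748, γ^t·E[r] = -0.358302, running G = -3.167870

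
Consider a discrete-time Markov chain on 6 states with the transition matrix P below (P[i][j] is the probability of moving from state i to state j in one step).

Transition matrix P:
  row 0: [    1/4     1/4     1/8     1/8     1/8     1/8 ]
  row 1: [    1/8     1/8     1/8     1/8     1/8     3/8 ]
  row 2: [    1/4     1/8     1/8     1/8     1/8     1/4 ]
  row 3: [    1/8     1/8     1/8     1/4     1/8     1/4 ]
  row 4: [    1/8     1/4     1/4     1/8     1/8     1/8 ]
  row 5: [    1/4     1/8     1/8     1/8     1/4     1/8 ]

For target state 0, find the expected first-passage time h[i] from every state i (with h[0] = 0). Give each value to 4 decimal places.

h = [0.0000, 5.7776, 5.1269, 5.8593, 5.8392, 5.2060]

First-step conditioning: h[0] = 0; for i ≠ 0, h[i] = 1 + Σ_k P[i][k]·h[k].
  h[1] = 1 + 1/8·h[1] + 1/8·h[2] + 1/8·h[3] + 1/8·h[4] + 3/8·h[5]
  h[2] = 1 + 1/8·h[1] + 1/8·h[2] + 1/8·h[3] + 1/8·h[4] + 1/4·h[5]
  h[3] = 1 + 1/8·h[1] + 1/8·h[2] + 1/4·h[3] + 1/8·h[4] + 1/4·h[5]
  h[4] = 1 + 1/4·h[1] + 1/4·h[2] + 1/8·h[3] + 1/8·h[4] + 1/8·h[5]
  h[5] = 1 + 1/8·h[1] + 1/8·h[2] + 1/8·h[3] + 1/4·h[4] + 1/8·h[5]
Solving the 5×5 linear system over states ≠ 0 gives exactly h = [0, 4599/796, 4081/796, 1166/199, 1162/199, 1036/199] (h[0] = 0 is the target).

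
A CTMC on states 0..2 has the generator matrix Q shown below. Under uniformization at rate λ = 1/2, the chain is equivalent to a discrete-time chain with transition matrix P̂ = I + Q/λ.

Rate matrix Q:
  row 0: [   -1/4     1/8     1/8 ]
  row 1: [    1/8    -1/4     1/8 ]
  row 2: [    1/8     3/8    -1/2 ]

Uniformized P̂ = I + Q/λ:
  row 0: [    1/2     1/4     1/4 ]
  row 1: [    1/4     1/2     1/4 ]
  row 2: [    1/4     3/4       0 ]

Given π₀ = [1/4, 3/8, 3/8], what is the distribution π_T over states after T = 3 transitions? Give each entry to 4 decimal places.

t=0: π = [0.2500, 0.3750, 0.3750]
t=1: π = [0.3125, 0.5313, 0.1563]
t=2: π = [0.3281, 0.4609, 0.2109]
t=3: π = [0.3320, 0.4707, 0.1973]

π = [0.3320, 0.4707, 0.1973]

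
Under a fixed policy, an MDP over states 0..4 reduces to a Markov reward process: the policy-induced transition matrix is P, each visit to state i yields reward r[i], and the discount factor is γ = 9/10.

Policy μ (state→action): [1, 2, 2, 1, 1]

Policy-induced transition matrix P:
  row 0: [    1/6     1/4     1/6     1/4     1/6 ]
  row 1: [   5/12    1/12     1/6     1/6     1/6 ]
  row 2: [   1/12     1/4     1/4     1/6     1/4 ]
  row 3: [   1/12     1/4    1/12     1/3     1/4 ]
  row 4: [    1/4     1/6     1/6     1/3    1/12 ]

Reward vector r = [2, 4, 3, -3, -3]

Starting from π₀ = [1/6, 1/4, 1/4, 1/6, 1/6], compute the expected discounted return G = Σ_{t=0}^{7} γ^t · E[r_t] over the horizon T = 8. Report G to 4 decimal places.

t=0: π = [0.1667, 0.2500, 0.2500, 0.1667, 0.1667], E[r] = 1.0833, γ^t·E[r] = 1.083333, running G = 1.083333
t=1: π = [0.2083, 0.1944, 0.1736, 0.2361, 0.1875], E[r] = 0.4444, γ^t·E[r] = 0.400000, running G = 1.483333
t=2: π = [0.1968, 0.2020, 0.1615, 0.2546, 0.1852], E[r] = 0.3663, γ^t·E[r] = 0.296719, running G = 1.780052
t=3: π = [0.1979, 0.2009, 0.1589, 0.2564, 0.1859], E[r] = 0.3493, γ^t·E[r] = 0.254672, running G = 2.034724
t=4: π = [0.1978, 0.2010, 0.1585, 0.2569, 0.1858], E[r] = 0.3473, γ^t·E[r] = 0.227884, running G = 2.262608
t=5: π = [0.1978, 0.2010, 0.1585, 0.2569, 0.1858], E[r] = 0.3469, γ^t·E[r] = 0.204822, running G = 2.467430
t=6: π = [0.1978, 0.2010, 0.1585, 0.2569, 0.1858], E[r] = 0.3468, γ^t·E[r] = 0.184309, running G = 2.651739
t=7: π = [0.1978, 0.2010, 0.1585, 0.2569, 0.1858], E[r] = 0.3468, γ^t·E[r] = 0.165872, running G = 2.817611

G = 2.8176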